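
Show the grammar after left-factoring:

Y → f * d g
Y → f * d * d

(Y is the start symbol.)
Left-factoring transforms A → αβ₁ | αβ₂ into A → αA' and A' → β₁ | β₂
(α is the longest common prefix among the alternatives). Repeat until
no nonterminal has two alternatives with a common prefix.

Round 1: Y has alternatives sharing prefix 'f * d'. Introduce Y': Y → f * d Y'
  Add: Y' → g
  Add: Y' → * d

No remaining common prefixes — done.

Resulting grammar:
Y → f * d Y'
Y' → g
Y' → * d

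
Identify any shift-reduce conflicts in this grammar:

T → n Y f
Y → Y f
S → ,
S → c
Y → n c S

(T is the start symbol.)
No shift-reduce conflicts

A shift-reduce conflict occurs when an LR(0) state has both:
  - a complete (reduce) item [A → α .] (dot at the end), and
  - a shift item [B → β . c γ] (dot before a terminal).

Augment with T' → T and build the canonical LR(0) collection (I0 = CLOSURE({[T' → . T]}), then GOTO on every symbol after a dot until no new states appear). It has 10 states:
  I0: { [T → . n Y f], [T' → . T] }  — shift
  I1: { [T' → T .] }  — accept
  I2: { [T → n . Y f], [Y → . Y f], [Y → . n c S] }  — shift
  I3: { [T → n Y . f], [Y → Y . f] }  — shift
  I4: { [Y → n . c S] }  — shift
  I5: { [S → . ,], [S → . c], [Y → n c . S] }  — shift
  I6: { [S → , .] }  — reduce
  I7: { [Y → n c S .] }  — reduce
  I8: { [S → c .] }  — reduce
  I9: { [T → n Y f .], [Y → Y f .] }  — 2 reduces

No state contains both a complete item and a shift item.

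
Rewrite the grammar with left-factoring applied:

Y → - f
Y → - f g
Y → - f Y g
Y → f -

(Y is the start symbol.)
Left-factoring transforms A → αβ₁ | αβ₂ into A → αA' and A' → β₁ | β₂
(α is the longest common prefix among the alternatives). Repeat until
no nonterminal has two alternatives with a common prefix.

Round 1: Y has alternatives sharing prefix '- f'. Introduce Y': Y → - f Y'
  Add: Y' → ε
  Add: Y' → g
  Add: Y' → Y g

No remaining common prefixes — done.

Resulting grammar:
Y → - f Y'
Y' → ε
Y' → g
Y' → Y g
Y → f -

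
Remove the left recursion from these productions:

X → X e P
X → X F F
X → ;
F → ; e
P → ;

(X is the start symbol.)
X → ; X'
X' → e P X'
X' → F F X'
X' → ε
F → ; e
P → ;

X is directly left-recursive. The standard transformation for
  A → A α₁ | ... | A α_m | β₁ | ... | β_n
is
  A  → β₁ A' | ... | β_n A'
  A' → α₁ A' | ... | α_m A' | ε

X → ; becomes X → ; X'
X → X e P becomes X' → e P X'
X → X F F becomes X' → F F X'
Add X' → ε

Productions for other non-terminals are unchanged:
  F → ; e
  P → ;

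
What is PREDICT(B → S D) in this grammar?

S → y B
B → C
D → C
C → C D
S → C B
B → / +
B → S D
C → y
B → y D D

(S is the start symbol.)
PREDICT(B → S D) = (FIRST(RHS) \ {ε}) ∪ (FOLLOW(B) if ε ∈ FIRST(RHS), i.e. RHS ⇒* ε)
FIRST(S) = { 'y' }
FIRST(S D) = { 'y' }
ε ∉ FIRST(S D), so FOLLOW(B) is not added.
PREDICT(B → S D) = { 'y' }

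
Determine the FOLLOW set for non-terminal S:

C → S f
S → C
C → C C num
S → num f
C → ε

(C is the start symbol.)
{ 'f' }

To compute FOLLOW(S), find every occurrence of S on a right-hand side N → α S β: add FIRST(β) \ {ε}, and if β is empty or nullable also add FOLLOW(N). Iterate to a fixed point.

In C → S f: S is followed by f, add FIRST(f) \ {ε} = { 'f' }

Taking the union: FOLLOW(S) = { 'f' }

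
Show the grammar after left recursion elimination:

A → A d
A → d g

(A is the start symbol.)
A → d g A'
A' → d A'
A' → ε

A is directly left-recursive. The standard transformation for
  A → A α₁ | ... | A α_m | β₁ | ... | β_n
is
  A  → β₁ A' | ... | β_n A'
  A' → α₁ A' | ... | α_m A' | ε

A → d g becomes A → d g A'
A → A d becomes A' → d A'
Add A' → ε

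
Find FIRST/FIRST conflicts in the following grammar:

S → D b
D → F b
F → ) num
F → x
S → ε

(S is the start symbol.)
A FIRST/FIRST conflict occurs when two productions N → α and N → β for the same non-terminal have FIRST(α) ∩ FIRST(β) ≠ ∅ (with ε ∈ FIRST of a nullable right-hand side, so two nullable alternatives also conflict).

FIRST sets of the non-terminals at (or reachable through a nullable prefix from) the front of some alternative:
  FIRST(D) = { ')', 'x' }

Productions for S:
  S → D b: FIRST = { ')', 'x' }
  S → ε: FIRST = { ε }
Productions for F:
  F → ) num: FIRST = { ')' }
  F → x: FIRST = { 'x' }
D has only one production, so no FIRST/FIRST conflict is possible there.

All alternatives of each non-terminal have pairwise disjoint FIRST sets.

Answer: No FIRST/FIRST conflicts.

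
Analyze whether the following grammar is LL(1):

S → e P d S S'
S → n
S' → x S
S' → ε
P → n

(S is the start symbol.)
Relevant sets:
  FOLLOW(S') = { $, 'x' }

For S:
  PREDICT(S → e P d S S') = { 'e' }
  PREDICT(S → n) = { 'n' }
For S':
  PREDICT(S' → x S) = { 'x' }
  PREDICT(S' → ε) = { $, 'x' }
P has a single production, so nothing to check there.

Conflict found: Predict set conflict for S': { 'x' }
The grammar is NOT LL(1).

Answer: No. Predict set conflict for S': { 'x' }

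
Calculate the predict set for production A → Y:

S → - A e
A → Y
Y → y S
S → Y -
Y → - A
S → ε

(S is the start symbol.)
PREDICT(A → Y) = (FIRST(RHS) \ {ε}) ∪ (FOLLOW(A) if ε ∈ FIRST(RHS), i.e. RHS ⇒* ε)
FIRST(Y) = { '-', 'y' }
FIRST(Y) = { '-', 'y' }
ε ∉ FIRST(Y), so FOLLOW(A) is not added.
PREDICT(A → Y) = { '-', 'y' }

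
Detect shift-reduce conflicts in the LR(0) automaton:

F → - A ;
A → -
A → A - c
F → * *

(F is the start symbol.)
No shift-reduce conflicts

Augment with F' → F and build the canonical LR(0) collection (I0 = CLOSURE({[F' → . F]}), then GOTO on every symbol after a dot until no new states appear). It has 10 states:
  I0: { [F → . * *], [F → . - A ;], [F' → . F] }  — shift
  I1: { [F → * . *] }  — shift
  I2: { [A → . -], [A → . A - c], [F → - . A ;] }  — shift
  I3: { [F' → F .] }  — accept
  I4: { [A → - .] }  — reduce
  I5: { [A → A . - c], [F → - A . ;] }  — shift
  I6: { [A → A - . c] }  — shift
  I7: { [F → - A ; .] }  — reduce
  I8: { [A → A - c .] }  — reduce
  I9: { [F → * * .] }  — reduce

No state contains both a complete item and a shift item.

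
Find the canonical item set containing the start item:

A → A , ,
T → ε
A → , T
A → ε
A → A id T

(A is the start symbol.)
{ [A → . , T], [A → . A , ,], [A → . A id T], [A → .], [A' → . A] }

First, augment the grammar with A' → A
I₀ = CLOSURE({ [A' → . A] }):
  [A' → . A] has the dot before A: add [A → . A , ,], [A → . , T], [A → .], [A → . A id T]
No further items can be added.

I₀ = { [A → . , T], [A → . A , ,], [A → . A id T], [A → .], [A' → . A] }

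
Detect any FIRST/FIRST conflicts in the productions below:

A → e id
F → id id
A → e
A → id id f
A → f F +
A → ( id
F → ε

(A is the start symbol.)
Yes. A → e id / A → e on { 'e' }

A FIRST/FIRST conflict occurs when two productions N → α and N → β for the same non-terminal have FIRST(α) ∩ FIRST(β) ≠ ∅ (with ε ∈ FIRST of a nullable right-hand side, so two nullable alternatives also conflict).

Productions for A:
  A → e id: FIRST = { 'e' }
  A → e: FIRST = { 'e' }
  A → id id f: FIRST = { 'id' }
  A → f F +: FIRST = { 'f' }
  A → ( id: FIRST = { '(' }
Productions for F:
  F → id id: FIRST = { 'id' }
  F → ε: FIRST = { ε }

Conflict for A: A → e id and A → e
  Overlap: { 'e' }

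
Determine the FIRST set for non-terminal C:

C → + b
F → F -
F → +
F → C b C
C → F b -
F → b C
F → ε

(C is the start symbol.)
FIRST sets of the other non-terminals involved (by the same procedure, iterated to a fixed point):
  FIRST(F) = { '+', '-', 'b', ε }

From C → + b:
  - '+' is a terminal: add '+' and stop
From C → F b -:
  - F is a non-terminal: add FIRST(F) \ {ε} = { '+', '-', 'b' }
    F is nullable, so continue to the next symbol
  - b is a terminal: add 'b' and stop

Collecting: FIRST(C) = { '+', '-', 'b' }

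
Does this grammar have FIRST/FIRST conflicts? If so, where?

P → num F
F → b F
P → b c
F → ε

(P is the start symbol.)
A FIRST/FIRST conflict occurs when two productions N → α and N → β for the same non-terminal have FIRST(α) ∩ FIRST(β) ≠ ∅ (with ε ∈ FIRST of a nullable right-hand side, so two nullable alternatives also conflict).

Productions for P:
  P → num F: FIRST = { 'num' }
  P → b c: FIRST = { 'b' }
Productions for F:
  F → b F: FIRST = { 'b' }
  F → ε: FIRST = { ε }

All alternatives of each non-terminal have pairwise disjoint FIRST sets.

Answer: No FIRST/FIRST conflicts.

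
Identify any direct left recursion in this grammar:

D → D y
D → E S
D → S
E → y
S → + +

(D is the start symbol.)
Yes, D is left-recursive

D → D y: LEFT RECURSIVE (starts with D)
D → E S: starts with E
D → S: starts with S
E → y: starts with y
S → + +: starts with '+'

The grammar has direct left recursion on: D.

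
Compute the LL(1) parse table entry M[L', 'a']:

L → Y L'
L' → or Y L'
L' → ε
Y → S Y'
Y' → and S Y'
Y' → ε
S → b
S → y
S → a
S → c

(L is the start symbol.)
Empty (error entry)

To find M[L', 'a'], we find productions for L' where 'a' is in the predict set (PREDICT(N → α) = (FIRST(α) \ {ε}) ∪ (FOLLOW(N) if α ⇒* ε)).

Relevant sets:
  FOLLOW(L') = { $ }

L' → or Y L': PREDICT = { 'or' }
L' → ε: PREDICT = { $ }

M[L', 'a'] is empty (no production applies)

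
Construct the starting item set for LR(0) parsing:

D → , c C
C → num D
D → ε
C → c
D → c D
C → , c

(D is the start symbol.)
{ [D → . , c C], [D → . c D], [D → .], [D' → . D] }

First, augment the grammar with D' → D
I₀ = CLOSURE({ [D' → . D] }):
  [D' → . D] has the dot before D: add [D → . , c C], [D → .], [D → . c D]
No further items can be added.

I₀ = { [D → . , c C], [D → . c D], [D → .], [D' → . D] }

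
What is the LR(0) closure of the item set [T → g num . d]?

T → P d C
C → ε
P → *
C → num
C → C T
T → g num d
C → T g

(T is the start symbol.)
{ [T → g num . d] }

Start with: [T → g num . d]
The dot precedes the terminal d, so nothing is added.

CLOSURE = { [T → g num . d] }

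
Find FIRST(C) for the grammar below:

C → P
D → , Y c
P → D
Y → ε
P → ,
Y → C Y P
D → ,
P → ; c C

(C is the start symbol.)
{ ',', ';' }

FIRST sets of the other non-terminals involved (by the same procedure, iterated to a fixed point):
  FIRST(P) = { ',', ';' }

From C → P:
  - P is a non-terminal: add FIRST(P) \ {ε} = { ',', ';' }
    P is not nullable, so stop

Collecting: FIRST(C) = { ',', ';' }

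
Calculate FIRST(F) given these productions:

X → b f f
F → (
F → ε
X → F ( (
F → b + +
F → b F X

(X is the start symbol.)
{ '(', 'b', ε }

To compute FIRST(F), examine every production with F on the left-hand side, reading each right-hand side left to right until a non-nullable symbol is reached.

From F → (:
  - '(' is a terminal: add '(' and stop
From F → ε:
  - ε-production, so ε ∈ FIRST(F)
From F → b + +:
  - b is a terminal: add 'b' and stop
From F → b F X:
  - b is a terminal: add 'b' and stop

Collecting: FIRST(F) = { '(', 'b', ε }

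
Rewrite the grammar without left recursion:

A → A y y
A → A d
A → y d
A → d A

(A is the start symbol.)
A is directly left-recursive. The standard transformation for
  A → A α₁ | ... | A α_m | β₁ | ... | β_n
is
  A  → β₁ A' | ... | β_n A'
  A' → α₁ A' | ... | α_m A' | ε

A → y d becomes A → y d A'
A → d A becomes A → d A A'
A → A y y becomes A' → y y A'
A → A d becomes A' → d A'
Add A' → ε

Resulting grammar:
A → y d A'
A → d A A'
A' → y y A'
A' → d A'
A' → ε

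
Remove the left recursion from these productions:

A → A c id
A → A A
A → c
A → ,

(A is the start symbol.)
A → c A'
A → , A'
A' → c id A'
A' → A A'
A' → ε

A is directly left-recursive. The standard transformation for
  A → A α₁ | ... | A α_m | β₁ | ... | β_n
is
  A  → β₁ A' | ... | β_n A'
  A' → α₁ A' | ... | α_m A' | ε

A → c becomes A → c A'
A → , becomes A → , A'
A → A c id becomes A' → c id A'
A → A A becomes A' → A A'
Add A' → ε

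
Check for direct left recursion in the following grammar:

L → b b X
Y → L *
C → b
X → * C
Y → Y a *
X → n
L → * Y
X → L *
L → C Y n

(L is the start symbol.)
Yes, Y is left-recursive

Direct left recursion occurs when N → N α for some non-terminal N (the right-hand side begins with the left-hand side itself).

L → b b X: starts with b
Y → L *: starts with L
C → b: starts with b
X → * C: starts with '*'
Y → Y a *: LEFT RECURSIVE (starts with Y)
X → n: starts with n
L → * Y: starts with '*'
X → L *: starts with L
L → C Y n: starts with C

The grammar has direct left recursion on: Y.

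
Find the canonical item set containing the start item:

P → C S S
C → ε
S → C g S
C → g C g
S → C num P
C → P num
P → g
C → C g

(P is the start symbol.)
First, augment the grammar with P' → P
I₀ = CLOSURE({ [P' → . P] }):
  [P' → . P] has the dot before P: add [P → . C S S], [P → . g]
  [P → . C S S] has the dot before C: add [C → .], [C → . g C g], [C → . P num], [C → . C g]
No further items can be added.

I₀ = { [C → . C g], [C → . P num], [C → . g C g], [C → .], [P → . C S S], [P → . g], [P' → . P] }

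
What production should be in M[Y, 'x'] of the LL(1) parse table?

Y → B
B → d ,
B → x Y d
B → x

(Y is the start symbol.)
To find M[Y, 'x'], we find productions for Y where 'x' is in the predict set (PREDICT(N → α) = (FIRST(α) \ {ε}) ∪ (FOLLOW(N) if α ⇒* ε)).

Relevant sets:
  FIRST(B) = { 'd', 'x' }

Y → B: PREDICT = { 'd', 'x' }
  'x' is in predict set, so this production goes in M[Y, 'x']

M[Y, 'x'] = Y → B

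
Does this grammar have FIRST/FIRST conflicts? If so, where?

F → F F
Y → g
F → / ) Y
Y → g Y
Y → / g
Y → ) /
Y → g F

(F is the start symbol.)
A FIRST/FIRST conflict occurs when two productions N → α and N → β for the same non-terminal have FIRST(α) ∩ FIRST(β) ≠ ∅ (with ε ∈ FIRST of a nullable right-hand side, so two nullable alternatives also conflict).

FIRST sets of the non-terminals at (or reachable through a nullable prefix from) the front of some alternative:
  FIRST(F) = { '/' }

Productions for F:
  F → F F: FIRST = { '/' }
  F → / ) Y: FIRST = { '/' }
Productions for Y:
  Y → g: FIRST = { 'g' }
  Y → g Y: FIRST = { 'g' }
  Y → / g: FIRST = { '/' }
  Y → ) /: FIRST = { ')' }
  Y → g F: FIRST = { 'g' }

Conflict for F: F → F F and F → / ) Y
  Overlap: { '/' }
Conflict for Y: Y → g and Y → g Y
  Overlap: { 'g' }
Conflict for Y: Y → g and Y → g F
  Overlap: { 'g' }
Conflict for Y: Y → g Y and Y → g F
  Overlap: { 'g' }

Answer: Yes. F → F F / F → '/' ')' Y on { '/' }; Y → g / Y → g Y on { 'g' }; Y → g / Y → g F on { 'g' }; Y → g Y / Y → g F on { 'g' }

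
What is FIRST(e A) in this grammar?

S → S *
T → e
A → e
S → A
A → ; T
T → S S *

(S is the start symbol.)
{ 'e' }

To compute FIRST(e A), process the symbols left to right:
Symbol e is a terminal. Add 'e' and stop.
FIRST(e A) = { 'e' }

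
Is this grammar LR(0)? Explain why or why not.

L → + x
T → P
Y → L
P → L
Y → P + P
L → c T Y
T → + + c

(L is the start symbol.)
No. Reduce-reduce conflict: [P → L .] and [Y → L .]

A grammar is LR(0) if no state in the canonical LR(0) collection has:
  - both a shift item (dot before a terminal) and a complete item (shift-reduce conflict), or
  - two or more complete items (reduce-reduce conflict; the accept item [L' → L .] counts as a complete item here).

Augment with L' → L and build the canonical LR(0) collection (I0 = CLOSURE({[L' → . L]}), then GOTO on every symbol after a dot until no new states appear). It has 16 states:
  I0: { [L → . + x], [L → . c T Y], [L' → . L] }  — shift
  I1: { [L → + . x] }  — shift
  I2: { [L' → L .] }  — accept
  I3: { [L → . + x], [L → . c T Y], [L → c . T Y], [P → . L], [T → . + + c], [T → . P] }  — shift
  I4: { [L → + . x], [T → + . + c] }  — shift
  I5: { [P → L .] }  — reduce
  I6: { [T → P .] }  — reduce
  I7: { [L → . + x], [L → . c T Y], [L → c T . Y], [P → . L], [Y → . L], [Y → . P + P] }  — shift
  I8: { [P → L .], [Y → L .] }  — 2 reduces
  I9: { [Y → P . + P] }  — shift
  I10: { [L → c T Y .] }  — reduce
  I11: { [L → . + x], [L → . c T Y], [P → . L], [Y → P + . P] }  — shift
  I12: { [Y → P + P .] }  — reduce
  I13: { [T → + + . c] }  — shift
  I14: { [L → + x .] }  — reduce
  I15: { [T → + + c .] }  — reduce

Conflict in state I8:
  Reduce-reduce conflict: [P → L .] and [Y → L .]
So the grammar is NOT LR(0).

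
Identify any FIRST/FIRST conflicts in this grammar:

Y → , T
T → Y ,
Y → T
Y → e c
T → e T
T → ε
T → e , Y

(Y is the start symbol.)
A FIRST/FIRST conflict occurs when two productions N → α and N → β for the same non-terminal have FIRST(α) ∩ FIRST(β) ≠ ∅ (with ε ∈ FIRST of a nullable right-hand side, so two nullable alternatives also conflict).

FIRST sets of the non-terminals at (or reachable through a nullable prefix from) the front of some alternative:
  FIRST(T) = { ',', 'e', ε }
  FIRST(Y) = { ',', 'e', ε }

Productions for Y:
  Y → , T: FIRST = { ',' }
  Y → T: FIRST = { ',', 'e', ε }
  Y → e c: FIRST = { 'e' }
Productions for T:
  T → Y ,: FIRST = { ',', 'e' }
  T → e T: FIRST = { 'e' }
  T → ε: FIRST = { ε }
  T → e , Y: FIRST = { 'e' }

Conflict for Y: Y → , T and Y → T
  Overlap: { ',' }
Conflict for Y: Y → T and Y → e c
  Overlap: { 'e' }
Conflict for T: T → Y , and T → e T
  Overlap: { 'e' }
Conflict for T: T → Y , and T → e , Y
  Overlap: { 'e' }
Conflict for T: T → e T and T → e , Y
  Overlap: { 'e' }

Answer: Yes. Y → ',' T / Y → T on { ',' }; Y → T / Y → e c on { 'e' }; T → Y ',' / T → e T on { 'e' }; T → Y ',' / T → e ',' Y on { 'e' }; T → e T / T → e ',' Y on { 'e' }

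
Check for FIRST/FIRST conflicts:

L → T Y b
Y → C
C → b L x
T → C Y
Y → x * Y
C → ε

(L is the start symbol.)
A FIRST/FIRST conflict occurs when two productions N → α and N → β for the same non-terminal have FIRST(α) ∩ FIRST(β) ≠ ∅ (with ε ∈ FIRST of a nullable right-hand side, so two nullable alternatives also conflict).

FIRST sets of the non-terminals at (or reachable through a nullable prefix from) the front of some alternative:
  FIRST(C) = { 'b', ε }

Productions for Y:
  Y → C: FIRST = { 'b', ε }
  Y → x * Y: FIRST = { 'x' }
Productions for C:
  C → b L x: FIRST = { 'b' }
  C → ε: FIRST = { ε }
L, T have only one production, so no FIRST/FIRST conflict is possible there.

All alternatives of each non-terminal have pairwise disjoint FIRST sets.

Answer: No FIRST/FIRST conflicts.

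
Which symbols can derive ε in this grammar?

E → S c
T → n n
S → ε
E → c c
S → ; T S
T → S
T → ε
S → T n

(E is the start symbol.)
ε-productions: S → ε, T → ε
So S, T are immediately nullable.
No further non-terminal can be added: every production for the remaining non-terminals contains a terminal or a non-nullable non-terminal.
Nullable = { 'S', 'T' }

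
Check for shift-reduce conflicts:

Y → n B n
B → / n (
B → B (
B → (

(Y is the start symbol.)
No shift-reduce conflicts

Augment with Y' → Y and build the canonical LR(0) collection (I0 = CLOSURE({[Y' → . Y]}), then GOTO on every symbol after a dot until no new states appear). It has 10 states:
  I0: { [Y → . n B n], [Y' → . Y] }  — shift
  I1: { [Y' → Y .] }  — accept
  I2: { [B → . (], [B → . / n (], [B → . B (], [Y → n . B n] }  — shift
  I3: { [B → ( .] }  — reduce
  I4: { [B → / . n (] }  — shift
  I5: { [B → B . (], [Y → n B . n] }  — shift
  I6: { [B → B ( .] }  — reduce
  I7: { [Y → n B n .] }  — reduce
  I8: { [B → / n . (] }  — shift
  I9: { [B → / n ( .] }  — reduce

No state contains both a complete item and a shift item.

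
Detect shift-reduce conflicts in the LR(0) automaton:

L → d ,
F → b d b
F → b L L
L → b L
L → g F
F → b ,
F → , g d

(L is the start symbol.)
A shift-reduce conflict occurs when an LR(0) state has both:
  - a complete (reduce) item [A → α .] (dot at the end), and
  - a shift item [B → β . c γ] (dot before a terminal).

Augment with L' → L and build the canonical LR(0) collection (I0 = CLOSURE({[L' → . L]}), then GOTO on every symbol after a dot until no new states appear). It has 17 states:
  I0: { [L → . b L], [L → . d ,], [L → . g F], [L' → . L] }  — shift
  I1: { [L' → L .] }  — accept
  I2: { [L → . b L], [L → . d ,], [L → . g F], [L → b . L] }  — shift
  I3: { [L → d . ,] }  — shift
  I4: { [F → . , g d], [F → . b ,], [F → . b L L], [F → . b d b], [L → g . F] }  — shift
  I5: { [F → , . g d] }  — shift
  I6: { [L → g F .] }  — reduce
  I7: { [F → b . ,], [F → b . L L], [F → b . d b], [L → . b L], [L → . d ,], [L → . g F] }  — shift
  I8: { [F → b , .] }  — reduce
  I9: { [F → b L . L], [L → . b L], [L → . d ,], [L → . g F] }  — shift
  I10: { [F → b d . b], [L → d . ,] }  — shift
  I11: { [L → d , .] }  — reduce
  I12: { [F → b d b .] }  — reduce
  I13: { [F → b L L .] }  — reduce
  I14: { [F → , g . d] }  — shift
  I15: { [F → , g d .] }  — reduce
  I16: { [L → b L .] }  — reduce

No state contains both a complete item and a shift item.

Answer: No shift-reduce conflicts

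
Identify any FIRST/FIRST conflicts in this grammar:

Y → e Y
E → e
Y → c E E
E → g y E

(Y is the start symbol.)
A FIRST/FIRST conflict occurs when two productions N → α and N → β for the same non-terminal have FIRST(α) ∩ FIRST(β) ≠ ∅ (with ε ∈ FIRST of a nullable right-hand side, so two nullable alternatives also conflict).

Productions for Y:
  Y → e Y: FIRST = { 'e' }
  Y → c E E: FIRST = { 'c' }
Productions for E:
  E → e: FIRST = { 'e' }
  E → g y E: FIRST = { 'g' }

All alternatives of each non-terminal have pairwise disjoint FIRST sets.

Answer: No FIRST/FIRST conflicts.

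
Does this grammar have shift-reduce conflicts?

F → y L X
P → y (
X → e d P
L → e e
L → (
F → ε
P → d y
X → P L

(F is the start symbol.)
Yes — I0: [F → .] vs [F → . y L X]

Augment with F' → F and build the canonical LR(0) collection (I0 = CLOSURE({[F' → . F]}), then GOTO on every symbol after a dot until no new states appear). It has 17 states:
  I0: { [F → . y L X], [F → .], [F' → . F] }  — shift, reduce
  I1: { [F' → F .] }  — accept
  I2: { [F → y . L X], [L → . (], [L → . e e] }  — shift
  I3: { [L → ( .] }  — reduce
  I4: { [F → y L . X], [P → . d y], [P → . y (], [X → . P L], [X → . e d P] }  — shift
  I5: { [L → e . e] }  — shift
  I6: { [L → e e .] }  — reduce
  I7: { [L → . (], [L → . e e], [X → P . L] }  — shift
  I8: { [F → y L X .] }  — reduce
  I9: { [P → d . y] }  — shift
  I10: { [X → e . d P] }  — shift
  I11: { [P → y . (] }  — shift
  I12: { [P → y ( .] }  — reduce
  I13: { [P → . d y], [P → . y (], [X → e d . P] }  — shift
  I14: { [X → e d P .] }  — reduce
  I15: { [P → d y .] }  — reduce
  I16: { [X → P L .] }  — reduce

I0 contains reduce item [F → .] and shift item [F → . y L X] — shift-reduce conflict.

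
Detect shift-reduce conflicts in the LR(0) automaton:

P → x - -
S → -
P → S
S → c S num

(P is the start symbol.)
A shift-reduce conflict occurs when an LR(0) state has both:
  - a complete (reduce) item [A → α .] (dot at the end), and
  - a shift item [B → β . c γ] (dot before a terminal).

Augment with P' → P and build the canonical LR(0) collection (I0 = CLOSURE({[P' → . P]}), then GOTO on every symbol after a dot until no new states appear). It has 10 states:
  I0: { [P → . S], [P → . x - -], [P' → . P], [S → . -], [S → . c S num] }  — shift
  I1: { [S → - .] }  — reduce
  I2: { [P' → P .] }  — accept
  I3: { [P → S .] }  — reduce
  I4: { [S → . -], [S → . c S num], [S → c . S num] }  — shift
  I5: { [P → x . - -] }  — shift
  I6: { [P → x - . -] }  — shift
  I7: { [P → x - - .] }  — reduce
  I8: { [S → c S . num] }  — shift
  I9: { [S → c S num .] }  — reduce

No state contains both a complete item and a shift item.

Answer: No shift-reduce conflicts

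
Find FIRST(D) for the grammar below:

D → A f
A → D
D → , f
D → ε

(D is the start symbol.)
To compute FIRST(D), examine every production with D on the left-hand side, reading each right-hand side left to right until a non-nullable symbol is reached.

FIRST sets of the other non-terminals involved (by the same procedure, iterated to a fixed point):
  FIRST(A) = { ',', 'f', ε }

From D → A f:
  - A is a non-terminal: add FIRST(A) \ {ε} = { ',', 'f' }
    A is nullable, so continue to the next symbol
  - f is a terminal: add 'f' and stop
From D → , f:
  - ',' is a terminal: add ',' and stop
From D → ε:
  - ε-production, so ε ∈ FIRST(D)

Collecting: FIRST(D) = { ',', 'f', ε }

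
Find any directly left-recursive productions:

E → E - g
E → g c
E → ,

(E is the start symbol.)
Direct left recursion occurs when N → N α for some non-terminal N (the right-hand side begins with the left-hand side itself).

E → E - g: LEFT RECURSIVE (starts with E)
E → g c: starts with g
E → ,: starts with ','

The grammar has direct left recursion on: E.

Answer: Yes, E is left-recursive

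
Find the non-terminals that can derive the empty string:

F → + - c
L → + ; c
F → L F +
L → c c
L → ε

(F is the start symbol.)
A non-terminal is nullable if it can derive ε (the empty string): either it has an ε-production, or it has a production whose right-hand side consists entirely of nullable non-terminals.

ε-productions: L → ε
So L is immediately nullable.
No further non-terminal can be added: every production for the remaining non-terminals contains a terminal or a non-nullable non-terminal.
Nullable = { 'L' }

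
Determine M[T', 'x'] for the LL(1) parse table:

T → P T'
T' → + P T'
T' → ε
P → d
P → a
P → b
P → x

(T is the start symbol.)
Empty (error entry)

To find M[T', 'x'], we find productions for T' where 'x' is in the predict set (PREDICT(N → α) = (FIRST(α) \ {ε}) ∪ (FOLLOW(N) if α ⇒* ε)).

Relevant sets:
  FOLLOW(T') = { $ }

T' → + P T': PREDICT = { '+' }
T' → ε: PREDICT = { $ }

M[T', 'x'] is empty (no production applies)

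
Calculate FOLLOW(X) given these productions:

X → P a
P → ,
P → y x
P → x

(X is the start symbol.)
{ $ }

To compute FOLLOW(X), find every occurrence of X on a right-hand side N → α X β: add FIRST(β) \ {ε}, and if β is empty or nullable also add FOLLOW(N). Iterate to a fixed point.

X is the start symbol, so $ ∈ FOLLOW(X).
X does not occur on any right-hand side.

Taking the union: FOLLOW(X) = { $ }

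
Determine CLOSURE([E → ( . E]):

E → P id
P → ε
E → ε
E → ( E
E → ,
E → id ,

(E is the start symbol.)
{ [E → ( . E], [E → . ( E], [E → . ,], [E → . P id], [E → . id ,], [E → .], [P → .] }

Start with: [E → ( . E]
  [E → ( . E] has the dot before E: add [E → . P id], [E → .], [E → . ( E], [E → . ,], [E → . id ,]
  [E → . P id] has the dot before P: add [P → .]
No further items can be added.

CLOSURE = { [E → ( . E], [E → . ( E], [E → . ,], [E → . P id], [E → . id ,], [E → .], [P → .] }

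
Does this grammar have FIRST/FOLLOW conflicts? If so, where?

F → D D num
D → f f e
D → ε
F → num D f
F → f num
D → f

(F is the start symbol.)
A FIRST/FOLLOW conflict occurs when a non-terminal N has a nullable alternative N → β (β ⇒* ε) and another alternative N → α with FIRST(α) ∩ FOLLOW(N) ≠ ∅: on such a lookahead the parser cannot decide between expanding α and letting N vanish via β.

Nullable non-terminals: D.

D: nullable alternative(s) D → ε; FOLLOW(D) = { 'f', 'num' }
  D → f f e: FIRST \ {ε} = { 'f' } — overlaps FOLLOW(D) on { 'f' }: CONFLICT
  D → ε: FIRST \ {ε} = { } — this is the only nullable alternative, skip
  D → f: FIRST \ {ε} = { 'f' } — overlaps FOLLOW(D) on { 'f' }: CONFLICT

F has no nullable alternative, so no FIRST/FOLLOW check is needed there.

So the grammar has 2 FIRST/FOLLOW conflicts (marked CONFLICT above).

Answer: Yes. D → f f e with FOLLOW(D) on { 'f' }; D → f with FOLLOW(D) on { 'f' }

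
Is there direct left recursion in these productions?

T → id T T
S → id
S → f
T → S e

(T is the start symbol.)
T → id T T: starts with id
S → id: starts with id
S → f: starts with f
T → S e: starts with S

No direct left recursion found.

Answer: No direct left recursion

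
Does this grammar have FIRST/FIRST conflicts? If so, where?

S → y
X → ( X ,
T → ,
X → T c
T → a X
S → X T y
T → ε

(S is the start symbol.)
A FIRST/FIRST conflict occurs when two productions N → α and N → β for the same non-terminal have FIRST(α) ∩ FIRST(β) ≠ ∅ (with ε ∈ FIRST of a nullable right-hand side, so two nullable alternatives also conflict).

FIRST sets of the non-terminals at (or reachable through a nullable prefix from) the front of some alternative:
  FIRST(X) = { '(', ',', 'a', 'c' }
  FIRST(T) = { ',', 'a', ε }

Productions for S:
  S → y: FIRST = { 'y' }
  S → X T y: FIRST = { '(', ',', 'a', 'c' }
Productions for X:
  X → ( X ,: FIRST = { '(' }
  X → T c: FIRST = { ',', 'a', 'c' }
Productions for T:
  T → ,: FIRST = { ',' }
  T → a X: FIRST = { 'a' }
  T → ε: FIRST = { ε }

All alternatives of each non-terminal have pairwise disjoint FIRST sets.

Answer: No FIRST/FIRST conflicts.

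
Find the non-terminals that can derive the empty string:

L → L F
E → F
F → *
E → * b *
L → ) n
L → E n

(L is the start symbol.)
A non-terminal is nullable if it can derive ε (the empty string): either it has an ε-production, or it has a production whose right-hand side consists entirely of nullable non-terminals.

There are no ε-productions, so no non-terminal can derive ε.
No non-terminals are nullable.

Answer: None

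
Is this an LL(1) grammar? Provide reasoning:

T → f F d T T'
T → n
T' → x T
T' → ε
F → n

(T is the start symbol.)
A grammar is LL(1) if for each non-terminal N with multiple productions, the predict sets of those productions are pairwise disjoint, where PREDICT(N → α) = (FIRST(α) \ {ε}) ∪ (FOLLOW(N) if α ⇒* ε).

Relevant sets:
  FOLLOW(T') = { $, 'x' }

For T:
  PREDICT(T → f F d T T') = { 'f' }
  PREDICT(T → n) = { 'n' }
For T':
  PREDICT(T' → x T) = { 'x' }
  PREDICT(T' → ε) = { $, 'x' }
F has a single production, so nothing to check there.

Conflict found: Predict set conflict for T': { 'x' }
The grammar is NOT LL(1).

Answer: No. Predict set conflict for T': { 'x' }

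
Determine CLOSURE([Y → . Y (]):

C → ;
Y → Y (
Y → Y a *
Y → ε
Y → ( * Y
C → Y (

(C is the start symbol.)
To compute CLOSURE, for each item [A → α.Bβ] where B is a non-terminal, add [B → .γ] for all productions B → γ; repeat for the newly added items until nothing changes.

Start with: [Y → . Y (]
  [Y → . Y (] has the dot before Y: add [Y → . Y a *], [Y → .], [Y → . ( * Y]
No further items can be added.

CLOSURE = { [Y → . ( * Y], [Y → . Y (], [Y → . Y a *], [Y → .] }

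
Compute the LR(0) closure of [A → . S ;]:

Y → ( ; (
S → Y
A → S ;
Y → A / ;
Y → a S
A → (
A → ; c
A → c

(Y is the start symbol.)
Start with: [A → . S ;]
  [A → . S ;] has the dot before S: add [S → . Y]
  [S → . Y] has the dot before Y: add [Y → . ( ; (], [Y → . A / ;], [Y → . a S]
  [Y → . A / ;] has the dot before A: add [A → . (], [A → . ; c], [A → . c]
No further items can be added.

CLOSURE = { [A → . (], [A → . ; c], [A → . S ;], [A → . c], [S → . Y], [Y → . ( ; (], [Y → . A / ;], [Y → . a S] }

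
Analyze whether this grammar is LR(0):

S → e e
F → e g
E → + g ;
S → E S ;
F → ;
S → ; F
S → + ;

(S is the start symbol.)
Yes, the grammar is LR(0)

A grammar is LR(0) if no state in the canonical LR(0) collection has:
  - both a shift item (dot before a terminal) and a complete item (shift-reduce conflict), or
  - two or more complete items (reduce-reduce conflict; the accept item [S' → S .] counts as a complete item here).

Augment with S' → S and build the canonical LR(0) collection (I0 = CLOSURE({[S' → . S]}), then GOTO on every symbol after a dot until no new states appear). It has 16 states:
  I0: { [E → . + g ;], [S → . + ;], [S → . ; F], [S → . E S ;], [S → . e e], [S' → . S] }  — shift
  I1: { [E → + . g ;], [S → + . ;] }  — shift
  I2: { [F → . ;], [F → . e g], [S → ; . F] }  — shift
  I3: { [E → . + g ;], [S → . + ;], [S → . ; F], [S → . E S ;], [S → . e e], [S → E . S ;] }  — shift
  I4: { [S' → S .] }  — accept
  I5: { [S → e . e] }  — shift
  I6: { [S → e e .] }  — reduce
  I7: { [S → E S . ;] }  — shift
  I8: { [S → E S ; .] }  — reduce
  I9: { [F → ; .] }  — reduce
  I10: { [S → ; F .] }  — reduce
  I11: { [F → e . g] }  — shift
  I12: { [F → e g .] }  — reduce
  I13: { [S → + ; .] }  — reduce
  I14: { [E → + g . ;] }  — shift
  I15: { [E → + g ; .] }  — reduce

Every state is either a pure shift/goto state or contains exactly one complete item and nothing to shift — no conflicts. The grammar is LR(0).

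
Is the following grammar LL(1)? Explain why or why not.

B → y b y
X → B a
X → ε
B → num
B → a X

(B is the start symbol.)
A grammar is LL(1) if for each non-terminal N with multiple productions, the predict sets of those productions are pairwise disjoint, where PREDICT(N → α) = (FIRST(α) \ {ε}) ∪ (FOLLOW(N) if α ⇒* ε).

Relevant sets:
  FIRST(B) = { 'a', 'num', 'y' }
  FOLLOW(X) = { $, 'a' }

For B:
  PREDICT(B → y b y) = { 'y' }
  PREDICT(B → num) = { 'num' }
  PREDICT(B → a X) = { 'a' }
For X:
  PREDICT(X → B a) = { 'a', 'num', 'y' }
  PREDICT(X → ε) = { $, 'a' }

Conflict found: Predict set conflict for X: { 'a' }
The grammar is NOT LL(1).

Answer: No. Predict set conflict for X: { 'a' }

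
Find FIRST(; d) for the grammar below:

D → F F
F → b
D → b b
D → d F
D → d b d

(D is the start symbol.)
{ ';' }

To compute FIRST(; d), process the symbols left to right:
Symbol ; is a terminal. Add ';' and stop.
FIRST(; d) = { ';' }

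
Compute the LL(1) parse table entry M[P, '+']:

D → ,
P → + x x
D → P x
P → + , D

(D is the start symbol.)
To find M[P, '+'], we find productions for P where '+' is in the predict set (PREDICT(N → α) = (FIRST(α) \ {ε}) ∪ (FOLLOW(N) if α ⇒* ε)).

P → + x x: PREDICT = { '+' }
  '+' is in predict set, so this production goes in M[P, '+']
P → + , D: PREDICT = { '+' }
  '+' is in predict set, so this production goes in M[P, '+']

M[P, '+'] = P → + x x, P → + , D  (a multiply-defined cell — the grammar is not LL(1))

Answer: P → + x x, P → + , D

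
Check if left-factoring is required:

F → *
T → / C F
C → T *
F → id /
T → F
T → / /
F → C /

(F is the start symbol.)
Yes, T has productions with common prefix '/'

Left-factoring is needed when two productions for the same non-terminal
share a common prefix on the right-hand side.

Productions for F:
  F → *
  F → id /
  F → C /
Productions for T:
  T → / C F
  T → F
  T → / /

Found common prefix '/' in productions for T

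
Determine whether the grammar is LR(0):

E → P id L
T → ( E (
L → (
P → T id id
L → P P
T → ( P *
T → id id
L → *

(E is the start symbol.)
A grammar is LR(0) if no state in the canonical LR(0) collection has:
  - both a shift item (dot before a terminal) and a complete item (shift-reduce conflict), or
  - two or more complete items (reduce-reduce conflict; the accept item [E' → E .] counts as a complete item here).

Augment with E' → E and build the canonical LR(0) collection (I0 = CLOSURE({[E' → . E]}), then GOTO on every symbol after a dot until no new states appear). It has 19 states:
  I0: { [E → . P id L], [E' → . E], [P → . T id id], [T → . ( E (], [T → . ( P *], [T → . id id] }  — shift
  I1: { [E → . P id L], [P → . T id id], [T → ( . E (], [T → ( . P *], [T → . ( E (], [T → . ( P *], [T → . id id] }  — shift
  I2: { [E' → E .] }  — accept
  I3: { [E → P . id L] }  — shift
  I4: { [P → T . id id] }  — shift
  I5: { [T → id . id] }  — shift
  I6: { [T → id id .] }  — reduce
  I7: { [P → T id . id] }  — shift
  I8: { [P → T id id .] }  — reduce
  I9: { [E → P id . L], [L → . (], [L → . *], [L → . P P], [P → . T id id], [T → . ( E (], [T → . ( P *], [T → . id id] }  — shift
  I10: { [E → . P id L], [L → ( .], [P → . T id id], [T → ( . E (], [T → ( . P *], [T → . ( E (], [T → . ( P *], [T → . id id] }  — shift, reduce
  I11: { [L → * .] }  — reduce
  I12: { [E → P id L .] }  — reduce
  I13: { [L → P . P], [P → . T id id], [T → . ( E (], [T → . ( P *], [T → . id id] }  — shift
  I14: { [L → P P .] }  — reduce
  I15: { [T → ( E . (] }  — shift
  I16: { [E → P . id L], [T → ( P . *] }  — shift
  I17: { [T → ( P * .] }  — reduce
  I18: { [T → ( E ( .] }  — reduce

Conflict in state I10:
  Shift-reduce conflict between [L → ( .] and [T → . ( E (]
So the grammar is NOT LR(0).

Answer: No. Shift-reduce conflict between [L → ( .] and [T → . ( E (]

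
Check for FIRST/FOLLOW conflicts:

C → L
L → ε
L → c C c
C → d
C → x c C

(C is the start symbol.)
Yes. L → c C c with FOLLOW(L) on { 'c' }

A FIRST/FOLLOW conflict occurs when a non-terminal N has a nullable alternative N → β (β ⇒* ε) and another alternative N → α with FIRST(α) ∩ FOLLOW(N) ≠ ∅: on such a lookahead the parser cannot decide between expanding α and letting N vanish via β.

Nullable non-terminals: C, L.
FIRST sets used below: FIRST(L) = { 'c', ε }

C: nullable alternative(s) C → L; FOLLOW(C) = { $, 'c' }
  C → L: FIRST \ {ε} = { 'c' } — this is the only nullable alternative, skip
  C → d: FIRST \ {ε} = { 'd' } — disjoint from FOLLOW(C)
  C → x c C: FIRST \ {ε} = { 'x' } — disjoint from FOLLOW(C)

L: nullable alternative(s) L → ε; FOLLOW(L) = { $, 'c' }
  L → ε: FIRST \ {ε} = { } — this is the only nullable alternative, skip
  L → c C c: FIRST \ {ε} = { 'c' } — overlaps FOLLOW(L) on { 'c' }: CONFLICT

So the grammar has 1 FIRST/FOLLOW conflict (marked CONFLICT above).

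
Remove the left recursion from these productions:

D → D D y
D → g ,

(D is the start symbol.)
D → g , D'
D' → D y D'
D' → ε

D is directly left-recursive. The standard transformation for
  A → A α₁ | ... | A α_m | β₁ | ... | β_n
is
  A  → β₁ A' | ... | β_n A'
  A' → α₁ A' | ... | α_m A' | ε

D → g , becomes D → g , D'
D → D D y becomes D' → D y D'
Add D' → ε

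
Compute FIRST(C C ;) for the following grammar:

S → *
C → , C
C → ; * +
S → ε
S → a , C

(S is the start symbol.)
{ ',', ';' }

FIRST sets of the non-terminals involved (from the grammar, by fixed-point iteration):
  FIRST(C) = { ',', ';' }

To compute FIRST(C C ;), process the symbols left to right:
Symbol C is a non-terminal. Add FIRST(C) \ {ε} = { ',', ';' }
C is not nullable (ε ∉ FIRST(C)), so stop here.
FIRST(C C ;) = { ',', ';' }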